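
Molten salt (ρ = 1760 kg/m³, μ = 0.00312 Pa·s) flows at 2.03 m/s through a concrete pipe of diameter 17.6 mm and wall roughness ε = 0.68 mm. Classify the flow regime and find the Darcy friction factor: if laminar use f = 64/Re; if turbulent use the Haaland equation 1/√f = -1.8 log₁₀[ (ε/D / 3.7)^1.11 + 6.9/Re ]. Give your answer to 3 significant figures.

f ≈ 0.0652

Re = ρVD/μ = 1760·2.03·0.0176/0.00312 = 2.015e+04.
Re > 4000 → turbulent. ε/D = 0.00068/0.0176 = 0.0386; Haaland: 1/√f = -1.8 log₁₀[0.00632 + 0.000342] = 3.917, so f = 0.06517.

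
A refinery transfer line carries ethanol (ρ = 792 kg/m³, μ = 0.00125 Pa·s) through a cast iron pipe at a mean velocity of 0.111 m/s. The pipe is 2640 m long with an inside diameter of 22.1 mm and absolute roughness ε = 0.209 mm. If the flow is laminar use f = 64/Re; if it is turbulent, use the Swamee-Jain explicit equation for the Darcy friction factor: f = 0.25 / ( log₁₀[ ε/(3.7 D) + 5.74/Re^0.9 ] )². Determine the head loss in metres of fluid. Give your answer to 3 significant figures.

h_f ≈ 3.09 m

Reynolds number Re = ρVD/μ = 792 · 0.111 · 0.0221 / 0.00125 = 1554.
Re < 2300 → laminar flow, so f = 64/Re = 64/1554 = 0.04118 (the turbulent correlation is not needed).
Darcy-Weisbach: ΔP = f(L/D)(ρV²/2) = 0.04118·(2640/0.0221)·(792·0.111²/2) = 0.04118·1.195e+05·4.879 = 2.4e+04 Pa.
Head loss h_f = ΔP/(ρg) = 2.4e+04/(792·9.81) = 3.09 m.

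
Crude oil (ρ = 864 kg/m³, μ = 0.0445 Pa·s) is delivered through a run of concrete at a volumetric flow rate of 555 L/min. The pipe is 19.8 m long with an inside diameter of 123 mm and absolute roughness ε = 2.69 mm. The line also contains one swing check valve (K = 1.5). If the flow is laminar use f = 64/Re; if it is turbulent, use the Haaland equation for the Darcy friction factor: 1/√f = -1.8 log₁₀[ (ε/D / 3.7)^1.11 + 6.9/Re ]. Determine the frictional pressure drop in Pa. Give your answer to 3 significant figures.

Q = 555 L/min = 555/60000 = 0.00925 m³/s.
Cross-sectional area A = πD²/4 = π(0.123)²/4 = 0.01188 m²; mean velocity V = Q/A = 0.00925/0.01188 = 0.7785 m/s.
Reynolds number Re = ρVD/μ = 864 · 0.7785 · 0.123 / 0.0445 = 1859.
Re < 2300 → laminar flow, so f = 64/Re = 64/1859 = 0.03443 (the turbulent correlation is not needed).
Total minor-loss coefficient ΣK = 1·1.5 = 1.5.
ΔP = [f·L/D + ΣK]·(ρV²/2) = [0.03443·19.8/0.123 + 1.5]·(864·0.7785²/2) = [5.542 + 1.5]·261.8 = 1843 Pa.

ΔP ≈ 1840 Pa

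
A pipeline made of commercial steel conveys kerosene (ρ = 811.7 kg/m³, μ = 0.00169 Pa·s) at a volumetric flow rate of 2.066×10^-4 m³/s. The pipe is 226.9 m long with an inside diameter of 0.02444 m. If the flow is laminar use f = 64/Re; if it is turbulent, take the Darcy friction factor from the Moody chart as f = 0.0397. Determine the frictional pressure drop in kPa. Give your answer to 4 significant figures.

Cross-sectional area A = πD²/4 = π(0.02444)²/4 = 0.0004691 m²; mean velocity V = Q/A = 0.0002066/0.0004691 = 0.4404 m/s.
Reynolds number Re = ρVD/μ = 811.7 · 0.4404 · 0.02444 / 0.00169 = 5169.
Re > 4000 → turbulent; use the Moody-chart value f = 0.0397.
Darcy-Weisbach: ΔP = f(L/D)(ρV²/2) = 0.0397·(226.9/0.02444)·(811.7·0.4404²/2) = 0.0397·9284·78.71 = 2.901e+04 Pa.
ΔP = 2.901e+04 Pa = 29.01 kPa.

ΔP ≈ 29.01 kPa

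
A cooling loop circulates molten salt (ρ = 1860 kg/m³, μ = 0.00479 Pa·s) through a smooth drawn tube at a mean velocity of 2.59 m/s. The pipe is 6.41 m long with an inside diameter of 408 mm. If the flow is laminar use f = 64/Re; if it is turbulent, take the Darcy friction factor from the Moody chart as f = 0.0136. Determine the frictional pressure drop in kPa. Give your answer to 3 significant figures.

ΔP ≈ 1.33 kPa

Reynolds number Re = ρVD/μ = 1860 · 2.59 · 0.408 / 0.00479 = 4.103e+05.
Re > 4000 → turbulent; use the Moody-chart value f = 0.0136.
Darcy-Weisbach: ΔP = f(L/D)(ρV²/2) = 0.0136·(6.41/0.408)·(1860·2.59²/2) = 0.0136·15.71·6239 = 1333 Pa.
ΔP = 1333 Pa = 1.33 kPa.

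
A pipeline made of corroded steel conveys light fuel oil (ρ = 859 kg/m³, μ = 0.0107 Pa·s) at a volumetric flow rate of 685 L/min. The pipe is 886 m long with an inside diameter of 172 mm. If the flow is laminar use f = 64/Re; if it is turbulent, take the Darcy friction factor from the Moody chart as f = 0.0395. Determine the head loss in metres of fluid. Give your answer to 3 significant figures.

h_f ≈ 2.50 m

Q = 685 L/min = 685/60000 = 0.01142 m³/s.
Cross-sectional area A = πD²/4 = π(0.172)²/4 = 0.02324 m²; mean velocity V = Q/A = 0.01142/0.02324 = 0.4914 m/s.
Reynolds number Re = ρVD/μ = 859 · 0.4914 · 0.172 / 0.0107 = 6785.
Re > 4000 → turbulent; use the Moody-chart value f = 0.0395.
Darcy-Weisbach: ΔP = f(L/D)(ρV²/2) = 0.0395·(886/0.172)·(859·0.4914²/2) = 0.0395·5151·103.7 = 2.11e+04 Pa.
Head loss h_f = ΔP/(ρg) = 2.11e+04/(859·9.81) = 2.50 m.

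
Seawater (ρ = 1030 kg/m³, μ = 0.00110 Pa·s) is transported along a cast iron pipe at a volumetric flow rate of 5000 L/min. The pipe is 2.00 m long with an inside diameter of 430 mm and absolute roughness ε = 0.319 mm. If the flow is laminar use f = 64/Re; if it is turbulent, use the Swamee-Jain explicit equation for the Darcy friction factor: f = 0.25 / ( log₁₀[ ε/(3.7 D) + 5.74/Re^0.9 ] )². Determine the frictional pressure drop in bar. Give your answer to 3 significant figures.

ΔP ≈ 1.57×10^-4 bar

Q = 5000 L/min = 5000/60000 = 0.08333 m³/s.
Cross-sectional area A = πD²/4 = π(0.43)²/4 = 0.1452 m²; mean velocity V = Q/A = 0.08333/0.1452 = 0.5738 m/s.
Reynolds number Re = ρVD/μ = 1030 · 0.5738 · 0.43 / 0.0011 = 2.31e+05.
Re > 4000 → turbulent. Relative roughness ε/D = 0.000319/0.43 = 0.000742. Swamee-Jain: f = 0.25/(log₁₀[0.000742/3.7 + 5.74/2.31e+05^0.9])² = 0.25/(log₁₀[0.000201 + 8.54e-05])² = 0.25/(-3.544)² = 0.01991.
Darcy-Weisbach: ΔP = f(L/D)(ρV²/2) = 0.01991·(2/0.43)·(1030·0.5738²/2) = 0.01991·4.651·169.6 = 15.7 Pa.
ΔP = 15.7 Pa = 1.57×10^-4 bar.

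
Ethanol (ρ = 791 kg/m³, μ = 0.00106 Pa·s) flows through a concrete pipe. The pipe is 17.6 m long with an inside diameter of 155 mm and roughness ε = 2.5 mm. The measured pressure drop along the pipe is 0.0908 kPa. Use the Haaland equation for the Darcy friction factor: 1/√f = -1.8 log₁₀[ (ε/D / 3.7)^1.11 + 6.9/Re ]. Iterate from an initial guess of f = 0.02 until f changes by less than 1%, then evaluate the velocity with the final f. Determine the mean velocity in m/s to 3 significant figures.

Rearranging Darcy-Weisbach: V = √(2·ΔP·D/(f·L·ρ)). With ε/D = 0.0025/0.155 = 0.0161, iterate starting from f = 0.02:
  f = 0.02 → V = √(2·90.8·0.155/(0.02·17.6·791)) = 0.318 m/s; Re = ρVD/μ = 3.678e+04; f → 0.0461
  f = 0.0461 → V = 0.2094 m/s; Re = 2.422e+04; f → 0.04667
  f = 0.04667 → V = 0.2081 m/s; Re = 2.407e+04; f → 0.04669
Converged (Δf/f < 1%). With the final f = 0.04669: V = √(2·90.8·0.155/(0.04669·17.6·791)) = 0.2081 m/s.

V ≈ 0.208 m/s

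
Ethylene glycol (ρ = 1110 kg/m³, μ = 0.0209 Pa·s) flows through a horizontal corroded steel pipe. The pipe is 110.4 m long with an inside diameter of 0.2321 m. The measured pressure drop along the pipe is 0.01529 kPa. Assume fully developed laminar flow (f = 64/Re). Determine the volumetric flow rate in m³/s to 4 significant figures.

For laminar flow, f = 64/Re with Re = ρVD/μ, so Darcy-Weisbach reduces to ΔP = 32μLV/D². Solving for V: V = ΔP·D²/(32μL) = 15.29·(0.2321)²/(32·0.0209·110.4) = 0.01116 m/s.
Check: Re = ρVD/μ = 1110·0.01116·0.2321/0.0209 = 137.5 < 2300, so the laminar assumption holds.
Q = V·A = 0.01116·(π/4·0.2321²) = 0.000472 m³/s = 4.720×10^-4 m³/s.

Q ≈ 4.720×10^-4 m³/s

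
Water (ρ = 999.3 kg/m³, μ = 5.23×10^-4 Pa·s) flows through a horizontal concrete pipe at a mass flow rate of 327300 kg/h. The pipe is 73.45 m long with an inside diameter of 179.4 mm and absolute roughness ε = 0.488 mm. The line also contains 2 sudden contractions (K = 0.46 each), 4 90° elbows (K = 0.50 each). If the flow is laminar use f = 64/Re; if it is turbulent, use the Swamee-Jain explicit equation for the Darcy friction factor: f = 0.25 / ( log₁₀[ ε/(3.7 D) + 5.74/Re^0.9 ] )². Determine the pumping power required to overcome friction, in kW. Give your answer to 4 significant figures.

P ≈ 7.902 kW

ṁ = 327300 kg/h = 327300/3600 = 90.92 kg/s.
A = πD²/4 = π(0.1794)²/4 = 0.02528 m²; mean velocity V = ṁ/(ρA) = 90.92/(999.3 · 0.02528) = 3.599 m/s.
Reynolds number Re = ρVD/μ = 999.3 · 3.599 · 0.1794 / 0.000523 = 1.234e+06.
Re > 4000 → turbulent. Relative roughness ε/D = 0.000488/0.1794 = 0.00272. Swamee-Jain: f = 0.25/(log₁₀[0.00272/3.7 + 5.74/1.234e+06^0.9])² = 0.25/(log₁₀[0.000735 + 1.89e-05])² = 0.25/(-3.123)² = 0.02564.
Total minor-loss coefficient ΣK = 2·0.46 + 4·0.5 = 2.92.
ΔP = [f·L/D + ΣK]·(ρV²/2) = [0.02564·73.45/0.1794 + 2.92]·(999.3·3.599²/2) = [10.5 + 2.92]·6473 = 8.685e+04 Pa.
Q = ṁ/ρ = 90.92/999.3 = 0.09098 m³/s.
Pumping power P = QΔP = 0.09098·8.685e+04 = 7901.5 W = 7.902 kW.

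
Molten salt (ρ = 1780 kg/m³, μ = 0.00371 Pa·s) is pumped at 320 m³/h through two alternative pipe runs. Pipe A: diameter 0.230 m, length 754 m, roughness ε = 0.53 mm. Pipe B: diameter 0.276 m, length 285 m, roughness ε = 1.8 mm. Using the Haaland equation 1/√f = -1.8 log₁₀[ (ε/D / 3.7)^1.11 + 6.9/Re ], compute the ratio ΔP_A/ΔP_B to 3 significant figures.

Pipe A: V = Q/A = 0.08889/0.04155 = 2.139 m/s; Re = 2.361e+05; ε/D = 0.0023; Haaland → f = 0.02499; ΔP_A = f(L/D)(ρV²/2) = 3.337e+05 Pa.
Pipe B: V = Q/A = 0.08889/0.05983 = 1.486 m/s; Re = 1.967e+05; ε/D = 0.00652; Haaland → f = 0.0334; ΔP_B = f(L/D)(ρV²/2) = 6.776e+04 Pa.
ΔP_A/ΔP_B = 3.337e+05/6.776e+04 = 4.92.

ΔP_A/ΔP_B ≈ 4.92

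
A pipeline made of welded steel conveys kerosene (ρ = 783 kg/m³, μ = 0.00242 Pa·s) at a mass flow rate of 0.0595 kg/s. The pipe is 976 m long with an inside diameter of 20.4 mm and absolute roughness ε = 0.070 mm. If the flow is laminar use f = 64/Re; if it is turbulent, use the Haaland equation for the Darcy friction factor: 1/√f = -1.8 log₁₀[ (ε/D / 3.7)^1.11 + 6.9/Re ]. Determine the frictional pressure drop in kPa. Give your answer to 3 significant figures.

ΔP ≈ 42.2 kPa

A = πD²/4 = π(0.0204)²/4 = 0.0003269 m²; mean velocity V = ṁ/(ρA) = 0.0595/(783 · 0.0003269) = 0.2325 m/s.
Reynolds number Re = ρVD/μ = 783 · 0.2325 · 0.0204 / 0.00242 = 1535.
Re < 2300 → laminar flow, so f = 64/Re = 64/1535 = 0.04171 (the turbulent correlation is not needed).
Darcy-Weisbach: ΔP = f(L/D)(ρV²/2) = 0.04171·(976/0.0204)·(783·0.2325²/2) = 0.04171·4.784e+04·21.16 = 4.222e+04 Pa.
ΔP = 4.222e+04 Pa = 42.2 kPa.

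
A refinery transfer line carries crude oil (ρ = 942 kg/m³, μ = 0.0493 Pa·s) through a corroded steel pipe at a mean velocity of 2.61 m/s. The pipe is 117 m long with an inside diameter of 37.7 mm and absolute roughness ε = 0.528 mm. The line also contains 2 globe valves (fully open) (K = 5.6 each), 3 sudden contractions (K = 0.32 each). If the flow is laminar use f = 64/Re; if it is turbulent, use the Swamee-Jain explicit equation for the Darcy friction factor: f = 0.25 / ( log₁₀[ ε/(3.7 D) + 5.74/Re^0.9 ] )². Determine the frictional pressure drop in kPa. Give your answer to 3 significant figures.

ΔP ≈ 378 kPa

Reynolds number Re = ρVD/μ = 942 · 2.61 · 0.0377 / 0.0493 = 1880.
Re < 2300 → laminar flow, so f = 64/Re = 64/1880 = 0.03404 (the turbulent correlation is not needed).
Total minor-loss coefficient ΣK = 2·5.6 + 3·0.32 = 12.2.
ΔP = [f·L/D + ΣK]·(ρV²/2) = [0.03404·117/0.0377 + 12.2]·(942·2.61²/2) = [105.6 + 12.2]·3208 = 3.78e+05 Pa.
ΔP = 3.78e+05 Pa = 378 kPa.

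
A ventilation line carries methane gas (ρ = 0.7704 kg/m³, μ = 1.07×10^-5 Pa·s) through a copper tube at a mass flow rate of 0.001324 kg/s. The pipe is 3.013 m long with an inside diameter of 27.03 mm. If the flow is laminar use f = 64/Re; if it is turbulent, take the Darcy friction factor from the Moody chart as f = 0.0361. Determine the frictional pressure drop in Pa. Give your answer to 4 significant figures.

ΔP ≈ 13.90 Pa

A = πD²/4 = π(0.02703)²/4 = 0.0005738 m²; mean velocity V = ṁ/(ρA) = 0.001324/(0.7704 · 0.0005738) = 2.995 m/s.
Reynolds number Re = ρVD/μ = 0.7704 · 2.995 · 0.02703 / 1.07e-05 = 5829.
Re > 4000 → turbulent; use the Moody-chart value f = 0.0361.
Darcy-Weisbach: ΔP = f(L/D)(ρV²/2) = 0.0361·(3.013/0.02703)·(0.7704·2.995²/2) = 0.0361·111.5·3.455 = 13.9 Pa.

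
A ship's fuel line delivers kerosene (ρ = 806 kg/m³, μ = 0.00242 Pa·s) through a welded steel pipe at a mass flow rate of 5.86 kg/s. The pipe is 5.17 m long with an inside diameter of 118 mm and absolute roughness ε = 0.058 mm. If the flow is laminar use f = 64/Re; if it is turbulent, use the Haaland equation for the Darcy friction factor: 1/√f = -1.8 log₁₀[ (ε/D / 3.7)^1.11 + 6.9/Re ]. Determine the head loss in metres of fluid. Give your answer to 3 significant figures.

A = πD²/4 = π(0.118)²/4 = 0.01094 m²; mean velocity V = ṁ/(ρA) = 5.86/(806 · 0.01094) = 0.6648 m/s.
Reynolds number Re = ρVD/μ = 806 · 0.6648 · 0.118 / 0.00242 = 2.613e+04.
Re > 4000 → turbulent. Relative roughness ε/D = 5.8e-05/0.118 = 0.000492. Haaland: 1/√f = -1.8 log₁₀[(0.000492/3.7)^1.11 + 6.9/2.613e+04] = -1.8 log₁₀[4.98e-05 + 0.000264] = 6.306, so f = 0.02515.
Darcy-Weisbach: ΔP = f(L/D)(ρV²/2) = 0.02515·(5.17/0.118)·(806·0.6648²/2) = 0.02515·43.81·178.1 = 196.3 Pa.
Head loss h_f = ΔP/(ρg) = 196.3/(806·9.81) = 0.0248 m.

h_f ≈ 0.0248 m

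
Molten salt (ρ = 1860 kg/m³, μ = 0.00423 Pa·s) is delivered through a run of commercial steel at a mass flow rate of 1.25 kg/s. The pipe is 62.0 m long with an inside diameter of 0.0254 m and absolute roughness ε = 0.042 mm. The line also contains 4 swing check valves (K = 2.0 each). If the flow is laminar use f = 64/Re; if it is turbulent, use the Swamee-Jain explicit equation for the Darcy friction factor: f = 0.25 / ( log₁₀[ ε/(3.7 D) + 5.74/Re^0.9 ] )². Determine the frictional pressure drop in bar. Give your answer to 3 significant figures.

ΔP ≈ 1.37 bar

A = πD²/4 = π(0.0254)²/4 = 0.0005067 m²; mean velocity V = ṁ/(ρA) = 1.25/(1860 · 0.0005067) = 1.326 m/s.
Reynolds number Re = ρVD/μ = 1860 · 1.326 · 0.0254 / 0.00423 = 1.481e+04.
Re > 4000 → turbulent. Relative roughness ε/D = 4.2e-05/0.0254 = 0.00165. Swamee-Jain: f = 0.25/(log₁₀[0.00165/3.7 + 5.74/1.481e+04^0.9])² = 0.25/(log₁₀[0.000447 + 0.00101])² = 0.25/(-2.836)² = 0.03109.
Total minor-loss coefficient ΣK = 4·2 = 8.
ΔP = [f·L/D + ΣK]·(ρV²/2) = [0.03109·62/0.0254 + 8]·(1860·1.326²/2) = [75.88 + 8]·1636 = 1.372e+05 Pa.
ΔP = 1.372e+05 Pa = 1.37 bar.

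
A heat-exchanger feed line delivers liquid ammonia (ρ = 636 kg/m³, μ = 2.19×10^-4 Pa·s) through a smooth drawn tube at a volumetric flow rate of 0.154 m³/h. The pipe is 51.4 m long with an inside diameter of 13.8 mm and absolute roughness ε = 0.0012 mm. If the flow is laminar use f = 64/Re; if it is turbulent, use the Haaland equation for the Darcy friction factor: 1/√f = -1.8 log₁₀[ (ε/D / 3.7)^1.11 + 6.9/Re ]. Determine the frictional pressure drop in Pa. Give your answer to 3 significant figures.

ΔP ≈ 2890 Pa

Q = 0.154 m³/h = 0.154/3600 = 4.278e-05 m³/s.
Cross-sectional area A = πD²/4 = π(0.0138)²/4 = 0.0001496 m²; mean velocity V = Q/A = 4.278e-05/0.0001496 = 0.286 m/s.
Reynolds number Re = ρVD/μ = 636 · 0.286 · 0.0138 / 0.000219 = 1.146e+04.
Re > 4000 → turbulent. Relative roughness ε/D = 1.2e-06/0.0138 = 8.7e-05. Haaland: 1/√f = -1.8 log₁₀[(8.7e-05/3.7)^1.11 + 6.9/1.146e+04] = -1.8 log₁₀[7.28e-06 + 0.000602] = 5.787, so f = 0.02986.
Darcy-Weisbach: ΔP = f(L/D)(ρV²/2) = 0.02986·(51.4/0.0138)·(636·0.286²/2) = 0.02986·3725·26.01 = 2893 Pa.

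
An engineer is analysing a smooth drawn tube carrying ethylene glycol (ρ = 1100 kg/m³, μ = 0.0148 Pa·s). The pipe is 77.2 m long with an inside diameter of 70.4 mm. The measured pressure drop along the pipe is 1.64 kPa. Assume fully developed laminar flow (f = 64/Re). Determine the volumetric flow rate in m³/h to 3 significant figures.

For laminar flow, f = 64/Re with Re = ρVD/μ, so Darcy-Weisbach reduces to ΔP = 32μLV/D². Solving for V: V = ΔP·D²/(32μL) = 1640·(0.0704)²/(32·0.0148·77.2) = 0.2223 m/s.
Check: Re = ρVD/μ = 1100·0.2223·0.0704/0.0148 = 1163 < 2300, so the laminar assumption holds.
Q = V·A = 0.2223·(π/4·0.0704²) = 0.0008654 m³/s = 3.12 m³/h.

Q ≈ 3.12 m³/h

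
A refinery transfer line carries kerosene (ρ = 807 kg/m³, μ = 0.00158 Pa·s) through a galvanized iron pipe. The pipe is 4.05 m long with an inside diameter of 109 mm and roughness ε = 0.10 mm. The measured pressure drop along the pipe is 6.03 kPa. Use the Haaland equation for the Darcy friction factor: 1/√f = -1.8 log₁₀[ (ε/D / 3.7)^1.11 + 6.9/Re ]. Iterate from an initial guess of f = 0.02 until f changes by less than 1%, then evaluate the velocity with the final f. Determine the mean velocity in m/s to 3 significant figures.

V ≈ 4.45 m/s

Rearranging Darcy-Weisbach: V = √(2·ΔP·D/(f·L·ρ)). With ε/D = 0.0001/0.109 = 0.000917, iterate starting from f = 0.02:
  f = 0.02 → V = √(2·6030·0.109/(0.02·4.05·807)) = 4.484 m/s; Re = ρVD/μ = 2.497e+05; f → 0.02034
  f = 0.02034 → V = 4.447 m/s; Re = 2.476e+05; f → 0.02034
Converged (Δf/f < 1%). With the final f = 0.02034: V = √(2·6030·0.109/(0.02034·4.05·807)) = 4.446 m/s.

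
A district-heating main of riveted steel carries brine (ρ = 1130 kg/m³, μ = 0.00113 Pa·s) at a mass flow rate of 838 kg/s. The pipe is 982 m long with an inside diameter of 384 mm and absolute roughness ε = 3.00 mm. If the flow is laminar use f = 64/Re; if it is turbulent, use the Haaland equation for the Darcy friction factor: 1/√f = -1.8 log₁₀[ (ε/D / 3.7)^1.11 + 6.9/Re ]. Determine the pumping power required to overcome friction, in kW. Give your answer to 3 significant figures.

P ≈ 1540 kW

A = πD²/4 = π(0.384)²/4 = 0.1158 m²; mean velocity V = ṁ/(ρA) = 838/(1130 · 0.1158) = 6.403 m/s.
Reynolds number Re = ρVD/μ = 1130 · 6.403 · 0.384 / 0.00113 = 2.459e+06.
Re > 4000 → turbulent. Relative roughness ε/D = 0.003/0.384 = 0.00781. Haaland: 1/√f = -1.8 log₁₀[(0.00781/3.7)^1.11 + 6.9/2.459e+06] = -1.8 log₁₀[0.00107 + 2.81e-06] = 5.343, so f = 0.03502.
Darcy-Weisbach: ΔP = f(L/D)(ρV²/2) = 0.03502·(982/0.384)·(1130·6.403²/2) = 0.03502·2557·2.317e+04 = 2.075e+06 Pa.
Q = ṁ/ρ = 838/1130 = 0.7416 m³/s.
Pumping power P = QΔP = 0.7416·2.075e+06 = 1539000 W = 1540 kW.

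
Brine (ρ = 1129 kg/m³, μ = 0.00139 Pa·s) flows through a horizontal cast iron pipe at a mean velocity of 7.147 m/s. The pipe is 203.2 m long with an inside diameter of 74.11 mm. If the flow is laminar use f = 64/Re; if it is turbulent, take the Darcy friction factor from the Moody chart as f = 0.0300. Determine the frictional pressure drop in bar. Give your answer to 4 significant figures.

ΔP ≈ 23.72 bar

Reynolds number Re = ρVD/μ = 1129 · 7.147 · 0.07411 / 0.00139 = 4.302e+05.
Re > 4000 → turbulent; use the Moody-chart value f = 0.0300.
Darcy-Weisbach: ΔP = f(L/D)(ρV²/2) = 0.03·(203.2/0.07411)·(1129·7.147²/2) = 0.03·2742·2.883e+04 = 2.372e+06 Pa.
ΔP = 2.372e+06 Pa = 23.72 bar.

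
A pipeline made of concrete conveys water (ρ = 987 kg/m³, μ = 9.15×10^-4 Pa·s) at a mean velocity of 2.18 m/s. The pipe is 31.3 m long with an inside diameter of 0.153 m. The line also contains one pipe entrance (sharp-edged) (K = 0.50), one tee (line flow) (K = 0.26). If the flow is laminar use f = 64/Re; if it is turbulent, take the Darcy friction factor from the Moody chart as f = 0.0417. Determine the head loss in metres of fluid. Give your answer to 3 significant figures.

Reynolds number Re = ρVD/μ = 987 · 2.18 · 0.153 / 0.000915 = 3.598e+05.
Re > 4000 → turbulent; use the Moody-chart value f = 0.0417.
Total minor-loss coefficient ΣK = 1·0.5 + 1·0.26 = 0.76.
ΔP = [f·L/D + ΣK]·(ρV²/2) = [0.0417·31.3/0.153 + 0.76]·(987·2.18²/2) = [8.531 + 0.76]·2345 = 2.179e+04 Pa.
Head loss h_f = ΔP/(ρg) = 2.179e+04/(987·9.81) = 2.25 m.

h_f ≈ 2.25 m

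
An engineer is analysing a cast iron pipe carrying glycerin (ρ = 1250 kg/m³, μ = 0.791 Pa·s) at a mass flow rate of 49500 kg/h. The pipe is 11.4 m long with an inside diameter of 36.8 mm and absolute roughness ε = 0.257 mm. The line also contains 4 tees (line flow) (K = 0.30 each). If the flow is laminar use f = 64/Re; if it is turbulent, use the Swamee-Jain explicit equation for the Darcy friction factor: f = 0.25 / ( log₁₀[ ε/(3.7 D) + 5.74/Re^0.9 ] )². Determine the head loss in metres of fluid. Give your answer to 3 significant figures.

ṁ = 49500 kg/h = 49500/3600 = 13.75 kg/s.
A = πD²/4 = π(0.0368)²/4 = 0.001064 m²; mean velocity V = ṁ/(ρA) = 13.75/(1250 · 0.001064) = 10.34 m/s.
Reynolds number Re = ρVD/μ = 1250 · 10.34 · 0.0368 / 0.791 = 601.4.
Re < 2300 → laminar flow, so f = 64/Re = 64/601.4 = 0.1064 (the turbulent correlation is not needed).
Total minor-loss coefficient ΣK = 4·0.3 = 1.2.
ΔP = [f·L/D + ΣK]·(ρV²/2) = [0.1064·11.4/0.0368 + 1.2]·(1250·10.34²/2) = [32.96 + 1.2]·6.685e+04 = 2.284e+06 Pa.
Head loss h_f = ΔP/(ρg) = 2.284e+06/(1250·9.81) = 186 m.

h_f ≈ 186 m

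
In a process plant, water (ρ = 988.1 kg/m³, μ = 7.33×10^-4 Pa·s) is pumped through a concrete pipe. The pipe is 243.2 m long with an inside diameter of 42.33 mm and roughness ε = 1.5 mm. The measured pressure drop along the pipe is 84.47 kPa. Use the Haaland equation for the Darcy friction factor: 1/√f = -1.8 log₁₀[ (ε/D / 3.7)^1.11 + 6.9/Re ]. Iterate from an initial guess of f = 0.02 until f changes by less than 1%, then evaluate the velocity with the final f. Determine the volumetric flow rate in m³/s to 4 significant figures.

Rearranging Darcy-Weisbach: V = √(2·ΔP·D/(f·L·ρ)). With ε/D = 0.0015/0.04233 = 0.0354, iterate starting from f = 0.02:
  f = 0.02 → V = √(2·8.447e+04·0.04233/(0.02·243.2·988.1)) = 1.22 m/s; Re = ρVD/μ = 6.96e+04; f → 0.06188
  f = 0.06188 → V = 0.6935 m/s; Re = 3.957e+04; f → 0.06219
Converged (Δf/f < 1%). With the final f = 0.06219: V = √(2·8.447e+04·0.04233/(0.06219·243.2·988.1)) = 0.6918 m/s.
Q = V·A = 0.6918·(π/4·0.04233²) = 0.0009735 m³/s = 9.735×10^-4 m³/s.

Q ≈ 9.735×10^-4 m³/s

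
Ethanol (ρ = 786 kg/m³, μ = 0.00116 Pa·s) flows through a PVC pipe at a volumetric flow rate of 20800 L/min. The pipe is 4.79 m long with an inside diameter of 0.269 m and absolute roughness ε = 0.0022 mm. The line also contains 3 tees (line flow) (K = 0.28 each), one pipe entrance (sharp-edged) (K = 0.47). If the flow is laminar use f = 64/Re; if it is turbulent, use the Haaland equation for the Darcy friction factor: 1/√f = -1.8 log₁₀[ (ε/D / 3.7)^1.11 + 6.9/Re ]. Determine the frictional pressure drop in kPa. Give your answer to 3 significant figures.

Q = 20800 L/min = 20800/60000 = 0.3467 m³/s.
Cross-sectional area A = πD²/4 = π(0.269)²/4 = 0.05683 m²; mean velocity V = Q/A = 0.3467/0.05683 = 6.1 m/s.
Reynolds number Re = ρVD/μ = 786 · 6.1 · 0.269 / 0.00116 = 1.112e+06.
Re > 4000 → turbulent. Relative roughness ε/D = 2.2e-06/0.269 = 8.18e-06. Haaland: 1/√f = -1.8 log₁₀[(8.18e-06/3.7)^1.11 + 6.9/1.112e+06] = -1.8 log₁₀[5.28e-07 + 6.21e-06] = 9.309, so f = 0.01154.
Total minor-loss coefficient ΣK = 3·0.28 + 1·0.47 = 1.31.
ΔP = [f·L/D + ΣK]·(ρV²/2) = [0.01154·4.79/0.269 + 1.31]·(786·6.1²/2) = [0.2055 + 1.31]·1.462e+04 = 2.216e+04 Pa.
ΔP = 2.216e+04 Pa = 22.2 kPa.

ΔP ≈ 22.2 kPa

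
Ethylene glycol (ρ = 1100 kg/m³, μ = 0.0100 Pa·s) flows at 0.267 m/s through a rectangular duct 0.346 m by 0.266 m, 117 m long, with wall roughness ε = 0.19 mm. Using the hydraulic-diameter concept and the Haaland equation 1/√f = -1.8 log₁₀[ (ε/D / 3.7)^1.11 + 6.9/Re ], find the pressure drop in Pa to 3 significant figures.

ΔP ≈ 499 Pa

Hydraulic diameter D_h = 4A/P = 4·(0.346·0.266)/(2·(0.346+0.266)) = 0.3681/1.224 = 0.3008 m.
Re = ρVD_h/μ = 1100·0.267·0.3008/0.01 = 8834.
ε/D_h = 0.00019/0.3008 = 0.000632; Haaland gives 1/√f = -1.8 log₁₀[6.57e-05+0.000781] = 5.53, so f = 0.0327.
ΔP = f(L/D_h)(ρV²/2) = 0.0327·117/0.3008·39.21 = 498.8 Pa.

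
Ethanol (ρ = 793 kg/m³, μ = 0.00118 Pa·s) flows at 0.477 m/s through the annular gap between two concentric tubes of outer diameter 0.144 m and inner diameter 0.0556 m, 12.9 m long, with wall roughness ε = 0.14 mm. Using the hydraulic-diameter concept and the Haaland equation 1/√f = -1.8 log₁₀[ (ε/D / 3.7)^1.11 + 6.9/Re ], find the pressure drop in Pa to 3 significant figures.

Hydraulic diameter D_h = 4A/P = D_o - D_i = 0.144 - 0.0556 = 0.0884 m.
Re = ρVD_h/μ = 793·0.477·0.0884/0.00118 = 2.834e+04.
ε/D_h = 0.00014/0.0884 = 0.00158; Haaland gives 1/√f = -1.8 log₁₀[0.000182+0.000243] = 6.067, so f = 0.02716.
ΔP = f(L/D_h)(ρV²/2) = 0.02716·12.9/0.0884·90.22 = 357.6 Pa.

ΔP ≈ 358 Pa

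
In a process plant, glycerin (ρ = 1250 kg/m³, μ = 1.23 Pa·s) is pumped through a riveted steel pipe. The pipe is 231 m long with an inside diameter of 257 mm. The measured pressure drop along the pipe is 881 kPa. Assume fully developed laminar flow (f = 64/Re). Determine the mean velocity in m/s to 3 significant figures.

V ≈ 6.40 m/s

For laminar flow, f = 64/Re with Re = ρVD/μ, so Darcy-Weisbach reduces to ΔP = 32μLV/D². Solving for V: V = ΔP·D²/(32μL) = 8.81e+05·(0.257)²/(32·1.23·231) = 6.4 m/s.
Check: Re = ρVD/μ = 1250·6.4·0.257/1.23 = 1672 < 2300, so the laminar assumption holds.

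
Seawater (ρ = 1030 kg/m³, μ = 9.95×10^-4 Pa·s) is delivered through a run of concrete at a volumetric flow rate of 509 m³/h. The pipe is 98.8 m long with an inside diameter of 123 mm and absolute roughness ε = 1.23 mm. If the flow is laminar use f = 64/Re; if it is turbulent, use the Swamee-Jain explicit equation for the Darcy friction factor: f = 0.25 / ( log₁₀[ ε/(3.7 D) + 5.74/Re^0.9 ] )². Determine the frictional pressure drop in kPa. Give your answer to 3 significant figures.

ΔP ≈ 2220 kPa

Q = 509 m³/h = 509/3600 = 0.1414 m³/s.
Cross-sectional area A = πD²/4 = π(0.123)²/4 = 0.01188 m²; mean velocity V = Q/A = 0.1414/0.01188 = 11.9 m/s.
Reynolds number Re = ρVD/μ = 1030 · 11.9 · 0.123 / 0.000995 = 1.515e+06.
Re > 4000 → turbulent. Relative roughness ε/D = 0.00123/0.123 = 0.01. Swamee-Jain: f = 0.25/(log₁₀[0.01/3.7 + 5.74/1.515e+06^0.9])² = 0.25/(log₁₀[0.0027 + 1.57e-05])² = 0.25/(-2.566)² = 0.03798.
Darcy-Weisbach: ΔP = f(L/D)(ρV²/2) = 0.03798·(98.8/0.123)·(1030·11.9²/2) = 0.03798·803.3·7.292e+04 = 2.224e+06 Pa.
ΔP = 2.224e+06 Pa = 2220 kPa.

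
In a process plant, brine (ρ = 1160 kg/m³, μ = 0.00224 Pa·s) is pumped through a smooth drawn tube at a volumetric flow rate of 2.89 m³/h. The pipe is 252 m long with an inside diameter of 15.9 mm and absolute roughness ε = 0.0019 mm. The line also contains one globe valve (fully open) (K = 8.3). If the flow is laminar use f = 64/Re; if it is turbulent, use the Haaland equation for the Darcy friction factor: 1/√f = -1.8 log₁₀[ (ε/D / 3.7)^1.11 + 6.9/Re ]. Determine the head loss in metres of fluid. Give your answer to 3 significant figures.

h_f ≈ 311 m

Q = 2.89 m³/h = 2.89/3600 = 0.0008028 m³/s.
Cross-sectional area A = πD²/4 = π(0.0159)²/4 = 0.0001986 m²; mean velocity V = Q/A = 0.0008028/0.0001986 = 4.043 m/s.
Reynolds number Re = ρVD/μ = 1160 · 4.043 · 0.0159 / 0.00224 = 3.329e+04.
Re > 4000 → turbulent. Relative roughness ε/D = 1.9e-06/0.0159 = 0.000119. Haaland: 1/√f = -1.8 log₁₀[(0.000119/3.7)^1.11 + 6.9/3.329e+04] = -1.8 log₁₀[1.04e-05 + 0.000207] = 6.592, so f = 0.02301.
Total minor-loss coefficient ΣK = 1·8.3 = 8.3.
ΔP = [f·L/D + ΣK]·(ρV²/2) = [0.02301·252/0.0159 + 8.3]·(1160·4.043²/2) = [364.7 + 8.3]·9481 = 3.537e+06 Pa.
Head loss h_f = ΔP/(ρg) = 3.537e+06/(1160·9.81) = 311 m.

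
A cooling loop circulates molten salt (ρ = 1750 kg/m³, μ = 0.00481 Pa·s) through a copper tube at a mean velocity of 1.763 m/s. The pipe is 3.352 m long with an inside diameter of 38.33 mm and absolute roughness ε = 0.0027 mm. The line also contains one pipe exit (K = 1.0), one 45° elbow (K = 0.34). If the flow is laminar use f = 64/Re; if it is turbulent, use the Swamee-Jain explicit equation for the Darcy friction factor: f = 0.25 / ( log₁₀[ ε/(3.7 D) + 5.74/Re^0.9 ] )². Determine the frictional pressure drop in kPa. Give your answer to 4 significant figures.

Reynolds number Re = ρVD/μ = 1750 · 1.763 · 0.03833 / 0.00481 = 2.459e+04.
Re > 4000 → turbulent. Relative roughness ε/D = 2.7e-06/0.03833 = 7.04e-05. Swamee-Jain: f = 0.25/(log₁₀[7.04e-05/3.7 + 5.74/2.459e+04^0.9])² = 0.25/(log₁₀[1.9e-05 + 0.000642])² = 0.25/(-3.18)² = 0.02472.
Total minor-loss coefficient ΣK = 1·1 + 1·0.34 = 1.34.
ΔP = [f·L/D + ΣK]·(ρV²/2) = [0.02472·3.352/0.03833 + 1.34]·(1750·1.763²/2) = [2.162 + 1.34]·2720 = 9524 Pa.
ΔP = 9524 Pa = 9.524 kPa.

ΔP ≈ 9.524 kPa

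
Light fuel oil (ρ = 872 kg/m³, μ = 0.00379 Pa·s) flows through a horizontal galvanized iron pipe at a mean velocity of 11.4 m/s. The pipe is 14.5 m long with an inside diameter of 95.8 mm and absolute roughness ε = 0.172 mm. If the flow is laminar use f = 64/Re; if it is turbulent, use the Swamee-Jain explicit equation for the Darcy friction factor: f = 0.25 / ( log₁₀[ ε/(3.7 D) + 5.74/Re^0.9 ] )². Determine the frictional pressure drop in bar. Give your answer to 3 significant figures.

Reynolds number Re = ρVD/μ = 872 · 11.4 · 0.0958 / 0.00379 = 2.513e+05.
Re > 4000 → turbulent. Relative roughness ε/D = 0.000172/0.0958 = 0.0018. Swamee-Jain: f = 0.25/(log₁₀[0.0018/3.7 + 5.74/2.513e+05^0.9])² = 0.25/(log₁₀[0.000485 + 7.92e-05])² = 0.25/(-3.248)² = 0.02369.
Darcy-Weisbach: ΔP = f(L/D)(ρV²/2) = 0.02369·(14.5/0.0958)·(872·11.4²/2) = 0.02369·151.4·5.666e+04 = 2.032e+05 Pa.
ΔP = 2.032e+05 Pa = 2.03 bar.

ΔP ≈ 2.03 bar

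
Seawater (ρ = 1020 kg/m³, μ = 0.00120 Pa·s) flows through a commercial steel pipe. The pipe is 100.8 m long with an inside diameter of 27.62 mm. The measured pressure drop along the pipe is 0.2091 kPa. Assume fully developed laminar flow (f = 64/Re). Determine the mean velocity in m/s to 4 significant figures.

V ≈ 0.04121 m/s

For laminar flow, f = 64/Re with Re = ρVD/μ, so Darcy-Weisbach reduces to ΔP = 32μLV/D². Solving for V: V = ΔP·D²/(32μL) = 209.1·(0.02762)²/(32·0.0012·100.8) = 0.04121 m/s.
Check: Re = ρVD/μ = 1020·0.04121·0.02762/0.0012 = 967.5 < 2300, so the laminar assumption holds.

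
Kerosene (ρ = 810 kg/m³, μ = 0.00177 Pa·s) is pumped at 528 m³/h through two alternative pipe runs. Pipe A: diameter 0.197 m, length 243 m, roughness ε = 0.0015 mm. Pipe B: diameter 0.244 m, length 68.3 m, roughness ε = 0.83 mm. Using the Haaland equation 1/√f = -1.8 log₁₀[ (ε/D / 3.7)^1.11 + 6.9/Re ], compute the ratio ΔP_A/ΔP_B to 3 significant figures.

Pipe A: V = Q/A = 0.1467/0.03048 = 4.812 m/s; Re = 4.338e+05; ε/D = 7.61e-06; Haaland → f = 0.01348; ΔP_A = f(L/D)(ρV²/2) = 1.559e+05 Pa.
Pipe B: V = Q/A = 0.1467/0.04676 = 3.137 m/s; Re = 3.502e+05; ε/D = 0.0034; Haaland → f = 0.02749; ΔP_B = f(L/D)(ρV²/2) = 3.066e+04 Pa.
ΔP_A/ΔP_B = 1.559e+05/3.066e+04 = 5.09.

ΔP_A/ΔP_B ≈ 5.09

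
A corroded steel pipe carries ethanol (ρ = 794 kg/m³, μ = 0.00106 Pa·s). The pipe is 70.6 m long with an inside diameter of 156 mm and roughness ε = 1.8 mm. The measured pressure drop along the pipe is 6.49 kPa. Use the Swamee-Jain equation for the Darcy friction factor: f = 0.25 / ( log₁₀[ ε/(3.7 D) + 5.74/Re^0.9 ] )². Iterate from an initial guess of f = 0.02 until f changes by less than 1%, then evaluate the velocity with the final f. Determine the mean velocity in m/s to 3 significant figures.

V ≈ 0.944 m/s

Rearranging Darcy-Weisbach: V = √(2·ΔP·D/(f·L·ρ)). With ε/D = 0.0018/0.156 = 0.0115, iterate starting from f = 0.02:
  f = 0.02 → V = √(2·6490·0.156/(0.02·70.6·794)) = 1.344 m/s; Re = ρVD/μ = 1.57e+05; f → 0.04034
  f = 0.04034 → V = 0.9463 m/s; Re = 1.106e+05; f → 0.04053
Converged (Δf/f < 1%). With the final f = 0.04053: V = √(2·6490·0.156/(0.04053·70.6·794)) = 0.944 m/s.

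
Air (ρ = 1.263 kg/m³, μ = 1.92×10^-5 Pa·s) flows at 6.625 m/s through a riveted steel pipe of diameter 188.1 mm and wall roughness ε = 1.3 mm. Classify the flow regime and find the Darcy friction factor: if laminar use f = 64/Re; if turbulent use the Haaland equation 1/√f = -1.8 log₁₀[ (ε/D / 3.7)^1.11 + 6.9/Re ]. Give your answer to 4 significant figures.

f ≈ 0.03449

Re = ρVD/μ = 1.263·6.625·0.1881/1.92e-05 = 8.197e+04.
Re > 4000 → turbulent. ε/D = 0.0013/0.1881 = 0.00691; Haaland: 1/√f = -1.8 log₁₀[0.000936 + 8.42e-05] = 5.385, so f = 0.03449.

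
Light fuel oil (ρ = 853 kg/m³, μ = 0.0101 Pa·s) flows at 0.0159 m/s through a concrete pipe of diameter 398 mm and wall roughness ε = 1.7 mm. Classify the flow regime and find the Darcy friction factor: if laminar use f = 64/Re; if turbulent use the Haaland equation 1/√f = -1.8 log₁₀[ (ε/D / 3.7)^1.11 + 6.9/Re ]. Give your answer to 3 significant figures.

Re = ρVD/μ = 853·0.0159·0.398/0.0101 = 534.5.
Re < 2300 → laminar, so f = 64/Re = 0.1197 (roughness is irrelevant in laminar flow).

f ≈ 0.120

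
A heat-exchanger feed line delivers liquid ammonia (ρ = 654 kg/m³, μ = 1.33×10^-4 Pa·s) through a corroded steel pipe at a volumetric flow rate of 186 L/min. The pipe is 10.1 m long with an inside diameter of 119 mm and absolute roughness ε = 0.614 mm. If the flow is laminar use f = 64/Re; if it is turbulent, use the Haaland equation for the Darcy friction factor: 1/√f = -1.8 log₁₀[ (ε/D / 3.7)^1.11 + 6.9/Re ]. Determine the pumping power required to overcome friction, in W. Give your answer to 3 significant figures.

Q = 186 L/min = 186/60000 = 0.0031 m³/s.
Cross-sectional area A = πD²/4 = π(0.119)²/4 = 0.01112 m²; mean velocity V = Q/A = 0.0031/0.01112 = 0.2787 m/s.
Reynolds number Re = ρVD/μ = 654 · 0.2787 · 0.119 / 0.000133 = 1.631e+05.
Re > 4000 → turbulent. Relative roughness ε/D = 0.000614/0.119 = 0.00516. Haaland: 1/√f = -1.8 log₁₀[(0.00516/3.7)^1.11 + 6.9/1.631e+05] = -1.8 log₁₀[0.000677 + 4.23e-05] = 5.658, so f = 0.03124.
Darcy-Weisbach: ΔP = f(L/D)(ρV²/2) = 0.03124·(10.1/0.119)·(654·0.2787²/2) = 0.03124·84.87·25.4 = 67.35 Pa.
Pumping power P = QΔP = 0.0031·67.35 = 0.2088 W = 0.209 W.

P ≈ 0.209 W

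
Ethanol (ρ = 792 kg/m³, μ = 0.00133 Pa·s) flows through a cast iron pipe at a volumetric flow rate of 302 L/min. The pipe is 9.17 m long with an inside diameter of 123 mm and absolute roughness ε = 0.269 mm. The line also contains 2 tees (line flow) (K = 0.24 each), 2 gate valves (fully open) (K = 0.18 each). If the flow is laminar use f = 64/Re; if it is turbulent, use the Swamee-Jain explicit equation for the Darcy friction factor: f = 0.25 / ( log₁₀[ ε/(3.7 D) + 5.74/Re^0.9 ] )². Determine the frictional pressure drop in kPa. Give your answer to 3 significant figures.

Q = 302 L/min = 302/60000 = 0.005033 m³/s.
Cross-sectional area A = πD²/4 = π(0.123)²/4 = 0.01188 m²; mean velocity V = Q/A = 0.005033/0.01188 = 0.4236 m/s.
Reynolds number Re = ρVD/μ = 792 · 0.4236 · 0.123 / 0.00133 = 3.103e+04.
Re > 4000 → turbulent. Relative roughness ε/D = 0.000269/0.123 = 0.00219. Swamee-Jain: f = 0.25/(log₁₀[0.00219/3.7 + 5.74/3.103e+04^0.9])² = 0.25/(log₁₀[0.000591 + 0.00052])² = 0.25/(-2.954)² = 0.02865.
Total minor-loss coefficient ΣK = 2·0.24 + 2·0.18 = 0.84.
ΔP = [f·L/D + ΣK]·(ρV²/2) = [0.02865·9.17/0.123 + 0.84]·(792·0.4236²/2) = [2.136 + 0.84]·71.06 = 211.4 Pa.
ΔP = 211.4 Pa = 0.211 kPa.

ΔP ≈ 0.211 kPa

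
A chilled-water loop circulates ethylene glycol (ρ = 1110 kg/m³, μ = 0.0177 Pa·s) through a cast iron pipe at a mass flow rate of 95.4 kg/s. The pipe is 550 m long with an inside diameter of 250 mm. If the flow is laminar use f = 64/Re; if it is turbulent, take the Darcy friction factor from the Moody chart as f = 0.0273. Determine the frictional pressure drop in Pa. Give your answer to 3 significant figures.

ΔP ≈ 102000 Pa

A = πD²/4 = π(0.25)²/4 = 0.04909 m²; mean velocity V = ṁ/(ρA) = 95.4/(1110 · 0.04909) = 1.751 m/s.
Reynolds number Re = ρVD/μ = 1110 · 1.751 · 0.25 / 0.0177 = 2.745e+04.
Re > 4000 → turbulent; use the Moody-chart value f = 0.0273.
Darcy-Weisbach: ΔP = f(L/D)(ρV²/2) = 0.0273·(550/0.25)·(1110·1.751²/2) = 0.0273·2200·1701 = 1.022e+05 Pa.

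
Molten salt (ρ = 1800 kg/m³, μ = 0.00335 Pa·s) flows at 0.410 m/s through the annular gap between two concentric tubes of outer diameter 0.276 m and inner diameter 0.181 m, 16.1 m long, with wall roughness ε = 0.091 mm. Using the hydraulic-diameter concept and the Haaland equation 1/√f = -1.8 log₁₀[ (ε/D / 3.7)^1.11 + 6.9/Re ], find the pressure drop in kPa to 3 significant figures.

Hydraulic diameter D_h = 4A/P = D_o - D_i = 0.276 - 0.181 = 0.095 m.
Re = ρVD_h/μ = 1800·0.41·0.095/0.00335 = 2.093e+04.
ε/D_h = 9.1e-05/0.095 = 0.000958; Haaland gives 1/√f = -1.8 log₁₀[0.000104+0.00033] = 6.052, so f = 0.0273.
ΔP = f(L/D_h)(ρV²/2) = 0.0273·16.1/0.095·151.3 = 699.9 Pa.
ΔP = 0.700 kPa.

ΔP ≈ 0.700 kPa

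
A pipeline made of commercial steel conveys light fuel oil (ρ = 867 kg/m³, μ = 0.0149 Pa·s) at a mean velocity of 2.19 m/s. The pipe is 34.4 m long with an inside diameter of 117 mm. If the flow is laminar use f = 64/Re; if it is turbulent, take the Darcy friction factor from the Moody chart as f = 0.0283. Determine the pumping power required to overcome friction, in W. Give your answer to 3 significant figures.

Reynolds number Re = ρVD/μ = 867 · 2.19 · 0.117 / 0.0149 = 1.491e+04.
Re > 4000 → turbulent; use the Moody-chart value f = 0.0283.
Darcy-Weisbach: ΔP = f(L/D)(ρV²/2) = 0.0283·(34.4/0.117)·(867·2.19²/2) = 0.0283·294·2079 = 1.73e+04 Pa.
Q = V·A = 2.19·0.01075 = 0.02355 m³/s.
Pumping power P = QΔP = 0.02355·1.73e+04 = 407.3 W = 407 W.

P ≈ 407 W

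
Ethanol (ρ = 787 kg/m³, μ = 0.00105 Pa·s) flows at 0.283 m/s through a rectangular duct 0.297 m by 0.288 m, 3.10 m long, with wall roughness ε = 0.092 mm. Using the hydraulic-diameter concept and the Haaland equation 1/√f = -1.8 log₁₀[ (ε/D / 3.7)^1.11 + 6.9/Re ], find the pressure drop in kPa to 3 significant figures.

ΔP ≈ 0.00696 kPa

Hydraulic diameter D_h = 4A/P = 4·(0.297·0.288)/(2·(0.297+0.288)) = 0.3421/1.17 = 0.2924 m.
Re = ρVD_h/μ = 787·0.283·0.2924/0.00105 = 6.203e+04.
ε/D_h = 9.2e-05/0.2924 = 0.000315; Haaland gives 1/√f = -1.8 log₁₀[3.03e-05+0.000111] = 6.928, so f = 0.02083.
ΔP = f(L/D_h)(ρV²/2) = 0.02083·3.1/0.2924·31.52 = 6.96 Pa.
ΔP = 0.00696 kPa.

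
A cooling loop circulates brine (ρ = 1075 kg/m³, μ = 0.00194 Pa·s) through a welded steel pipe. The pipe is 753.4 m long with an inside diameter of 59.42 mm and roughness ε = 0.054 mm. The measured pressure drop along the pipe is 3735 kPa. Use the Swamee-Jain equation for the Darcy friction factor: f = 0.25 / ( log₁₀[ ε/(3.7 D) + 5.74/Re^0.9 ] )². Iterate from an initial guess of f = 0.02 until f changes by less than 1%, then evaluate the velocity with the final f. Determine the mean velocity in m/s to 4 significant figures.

V ≈ 5.100 m/s

Rearranging Darcy-Weisbach: V = √(2·ΔP·D/(f·L·ρ)). With ε/D = 5.4e-05/0.05942 = 0.000909, iterate starting from f = 0.02:
  f = 0.02 → V = √(2·3.735e+06·0.05942/(0.02·753.4·1075)) = 5.235 m/s; Re = ρVD/μ = 1.724e+05; f → 0.02103
  f = 0.02103 → V = 5.104 m/s; Re = 1.681e+05; f → 0.02107
Converged (Δf/f < 1%). With the final f = 0.02107: V = √(2·3.735e+06·0.05942/(0.02107·753.4·1075)) = 5.1 m/s.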